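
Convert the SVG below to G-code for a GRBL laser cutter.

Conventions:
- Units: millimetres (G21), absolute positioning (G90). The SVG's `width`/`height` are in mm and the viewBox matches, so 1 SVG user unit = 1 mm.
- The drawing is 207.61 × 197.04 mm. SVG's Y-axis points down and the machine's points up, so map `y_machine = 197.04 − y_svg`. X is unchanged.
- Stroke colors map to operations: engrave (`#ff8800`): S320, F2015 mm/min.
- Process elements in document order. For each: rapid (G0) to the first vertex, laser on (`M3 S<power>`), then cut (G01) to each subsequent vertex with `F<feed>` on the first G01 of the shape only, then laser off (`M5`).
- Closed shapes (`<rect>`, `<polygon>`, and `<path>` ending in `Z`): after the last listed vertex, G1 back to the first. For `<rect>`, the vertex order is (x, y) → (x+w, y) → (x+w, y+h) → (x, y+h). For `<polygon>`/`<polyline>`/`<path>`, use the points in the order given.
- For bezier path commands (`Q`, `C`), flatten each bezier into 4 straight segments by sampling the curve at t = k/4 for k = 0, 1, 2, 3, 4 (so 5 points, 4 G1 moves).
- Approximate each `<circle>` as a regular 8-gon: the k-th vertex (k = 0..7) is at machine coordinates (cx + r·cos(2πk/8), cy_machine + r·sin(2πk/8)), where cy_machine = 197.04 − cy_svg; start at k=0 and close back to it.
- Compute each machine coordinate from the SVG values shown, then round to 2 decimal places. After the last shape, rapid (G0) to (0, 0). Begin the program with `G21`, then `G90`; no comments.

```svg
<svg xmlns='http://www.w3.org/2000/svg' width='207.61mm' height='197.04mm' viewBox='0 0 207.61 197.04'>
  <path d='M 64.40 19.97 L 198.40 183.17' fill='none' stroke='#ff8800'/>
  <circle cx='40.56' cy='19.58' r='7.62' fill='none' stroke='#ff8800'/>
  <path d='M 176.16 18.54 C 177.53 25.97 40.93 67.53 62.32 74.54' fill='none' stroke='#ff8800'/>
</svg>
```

G21
G90
G0 X64.40 Y177.07
M3 S320
G01 X198.40 Y13.87 F2015
M5
G0 X48.18 Y177.46
M3 S320
G01 X45.95 Y182.85 F2015
G01 X40.56 Y185.08
G01 X35.17 Y182.85
G01 X32.94 Y177.46
G01 X35.17 Y172.07
G01 X40.56 Y169.84
G01 X45.95 Y172.07
G01 X48.18 Y177.46
M5
G0 X176.16 Y178.50
M3 S320
G01 X155.94 Y167.60 F2015
G01 X111.73 Y150.34
G01 X71.28 Y133.16
G01 X62.32 Y122.50
M5
G0 X0.00 Y0.00

Since the viewBox matches the mm dimensions, user units are millimetres directly. The only transform is the Y-flip y_m = 197.04 − y_svg.

Shape 1 is a line segment drawn with `<path>`. Its stroke #ff8800 means engrave at S320, F2015. After flipping Y the toolpath is (64.40,177.07) → (198.40,13.87).

Shape 2 is a circle drawn with `<circle>`. Its stroke #ff8800 means engrave at S320, F2015. After flipping Y the toolpath is (48.18,177.46) → (45.95,182.85) → (40.56,185.08) → (35.17,182.85) → (32.94,177.46) → (35.17,172.07) → (40.56,169.84) → (45.95,172.07) → (48.18,177.46), returning to the start.

Shape 3 is a cubic bezier drawn with `<path>`. Its stroke #ff8800 means engrave at S320, F2015. After flipping Y the toolpath is (176.16,178.50) → (155.94,167.60) → (111.73,150.34) → (71.28,133.16) → (62.32,122.50).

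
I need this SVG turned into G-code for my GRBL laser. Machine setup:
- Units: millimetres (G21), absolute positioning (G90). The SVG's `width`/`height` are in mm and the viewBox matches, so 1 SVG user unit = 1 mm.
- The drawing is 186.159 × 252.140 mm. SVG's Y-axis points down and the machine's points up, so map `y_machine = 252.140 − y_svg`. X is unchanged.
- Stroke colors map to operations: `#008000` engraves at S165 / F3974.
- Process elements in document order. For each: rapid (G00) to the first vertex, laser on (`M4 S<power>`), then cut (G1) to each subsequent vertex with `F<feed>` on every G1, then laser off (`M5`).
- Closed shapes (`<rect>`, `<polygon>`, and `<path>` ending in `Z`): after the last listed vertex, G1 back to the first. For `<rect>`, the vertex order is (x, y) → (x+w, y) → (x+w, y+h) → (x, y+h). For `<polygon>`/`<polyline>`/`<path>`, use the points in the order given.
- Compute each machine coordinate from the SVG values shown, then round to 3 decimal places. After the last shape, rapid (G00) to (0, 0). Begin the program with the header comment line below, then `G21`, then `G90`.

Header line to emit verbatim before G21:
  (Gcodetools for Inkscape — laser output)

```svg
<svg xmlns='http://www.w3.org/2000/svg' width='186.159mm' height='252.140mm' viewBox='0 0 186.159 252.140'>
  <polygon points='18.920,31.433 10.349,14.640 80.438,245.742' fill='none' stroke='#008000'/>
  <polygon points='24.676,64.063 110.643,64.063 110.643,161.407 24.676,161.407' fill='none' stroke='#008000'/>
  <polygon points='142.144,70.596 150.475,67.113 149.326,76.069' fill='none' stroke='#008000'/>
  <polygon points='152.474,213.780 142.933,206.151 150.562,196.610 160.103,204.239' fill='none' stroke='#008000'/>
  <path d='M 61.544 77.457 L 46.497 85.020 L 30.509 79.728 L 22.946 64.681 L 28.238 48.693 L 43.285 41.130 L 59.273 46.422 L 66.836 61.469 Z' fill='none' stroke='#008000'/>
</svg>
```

(Gcodetools for Inkscape — laser output)
G21
G90
G00 X18.920 Y220.707
M4 S165
G1 X10.349 Y237.500 F3974
G1 X80.438 Y6.398 F3974
G1 X18.920 Y220.707 F3974
M5
G00 X24.676 Y188.077
M4 S165
G1 X110.643 Y188.077 F3974
G1 X110.643 Y90.733 F3974
G1 X24.676 Y90.733 F3974
G1 X24.676 Y188.077 F3974
M5
G00 X142.144 Y181.544
M4 S165
G1 X150.475 Y185.027 F3974
G1 X149.326 Y176.071 F3974
G1 X142.144 Y181.544 F3974
M5
G00 X152.474 Y38.360
M4 S165
G1 X142.933 Y45.989 F3974
G1 X150.562 Y55.530 F3974
G1 X160.103 Y47.901 F3974
G1 X152.474 Y38.360 F3974
M5
G00 X61.544 Y174.683
M4 S165
G1 X46.497 Y167.120 F3974
G1 X30.509 Y172.412 F3974
G1 X22.946 Y187.459 F3974
G1 X28.238 Y203.447 F3974
G1 X43.285 Y211.010 F3974
G1 X59.273 Y205.718 F3974
G1 X66.836 Y190.671 F3974
G1 X61.544 Y174.683 F3974
M5
G00 X0.000 Y0.000

Since the viewBox matches the mm dimensions, user units are millimetres directly. The only transform is the Y-flip y_m = 252.140 − y_svg.

Shape 1 is a closed polygon drawn with `<polygon>`. Its stroke #008000 means engrave at S165, F3974. After flipping Y the toolpath is (18.920,220.707) → (10.349,237.500) → (80.438,6.398) → (18.920,220.707), returning to the start.

Shape 2 is a rectangle drawn with `<polygon>`. Its stroke #008000 means engrave at S165, F3974. After flipping Y the toolpath is (24.676,188.077) → (110.643,188.077) → (110.643,90.733) → (24.676,90.733) → (24.676,188.077), returning to the start.

Shape 3 is a regular polygon drawn with `<polygon>`. Its stroke #008000 means engrave at S165, F3974. After flipping Y the toolpath is (142.144,181.544) → (150.475,185.027) → (149.326,176.071) → (142.144,181.544), returning to the start.

Shape 4 is a regular polygon drawn with `<polygon>`. Its stroke #008000 means engrave at S165, F3974. After flipping Y the toolpath is (152.474,38.360) → (142.933,45.989) → (150.562,55.530) → (160.103,47.901) → (152.474,38.360), returning to the start.

Shape 5 is a regular polygon drawn with `<path>`. Its stroke #008000 means engrave at S165, F3974. After flipping Y the toolpath is (61.544,174.683) → (46.497,167.120) → (30.509,172.412) → (22.946,187.459) → (28.238,203.447) → (43.285,211.010) → (59.273,205.718) → (66.836,190.671) → (61.544,174.683), returning to the start.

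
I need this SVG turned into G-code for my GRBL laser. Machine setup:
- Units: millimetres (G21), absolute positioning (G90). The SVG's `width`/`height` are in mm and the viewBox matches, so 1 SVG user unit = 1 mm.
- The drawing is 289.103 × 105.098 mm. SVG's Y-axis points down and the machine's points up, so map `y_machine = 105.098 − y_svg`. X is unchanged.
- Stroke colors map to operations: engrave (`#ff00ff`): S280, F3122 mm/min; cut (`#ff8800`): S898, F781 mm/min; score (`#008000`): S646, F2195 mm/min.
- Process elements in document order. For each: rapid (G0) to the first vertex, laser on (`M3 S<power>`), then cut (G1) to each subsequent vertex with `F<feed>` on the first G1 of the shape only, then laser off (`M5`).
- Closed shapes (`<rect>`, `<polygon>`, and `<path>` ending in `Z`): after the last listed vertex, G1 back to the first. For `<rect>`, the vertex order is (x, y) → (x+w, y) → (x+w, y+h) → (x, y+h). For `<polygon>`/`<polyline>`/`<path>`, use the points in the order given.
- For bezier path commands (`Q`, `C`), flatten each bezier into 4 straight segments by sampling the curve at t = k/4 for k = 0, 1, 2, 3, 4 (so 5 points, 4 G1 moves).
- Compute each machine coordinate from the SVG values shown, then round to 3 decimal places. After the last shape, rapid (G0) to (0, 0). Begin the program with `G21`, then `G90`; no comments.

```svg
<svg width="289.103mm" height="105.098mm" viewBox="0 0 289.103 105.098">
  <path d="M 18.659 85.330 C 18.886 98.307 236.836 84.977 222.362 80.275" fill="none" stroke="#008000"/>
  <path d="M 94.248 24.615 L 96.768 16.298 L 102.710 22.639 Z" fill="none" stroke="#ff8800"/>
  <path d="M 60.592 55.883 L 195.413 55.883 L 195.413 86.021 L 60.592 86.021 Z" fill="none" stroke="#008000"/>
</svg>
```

1 u = 1 mm; y_m = 105.098 − y.

[1] `<path>` cubic bezier, #008000→score S646 F2195: (18.659,19.768) → (52.619,14.422) → (126.023,15.666) → (196.672,20.225) → (222.362,24.823)

[2] `<path>` regular polygon, #ff8800→cut S898 F781: (94.248,80.483) → (96.768,88.800) → (102.710,82.459) → (94.248,80.483) (closed)

[3] `<path>` rectangle, #008000→score S646 F2195: (60.592,49.215) → (195.413,49.215) → (195.413,19.077) → (60.592,19.077) → (60.592,49.215) (closed)

G21
G90
G0 X18.659 Y19.768
M3 S646
G1 X52.619 Y14.422 F2195
G1 X126.023 Y15.666
G1 X196.672 Y20.225
G1 X222.362 Y24.823
M5
G0 X94.248 Y80.483
M3 S898
G1 X96.768 Y88.800 F781
G1 X102.710 Y82.459
G1 X94.248 Y80.483
M5
G0 X60.592 Y49.215
M3 S646
G1 X195.413 Y49.215 F2195
G1 X195.413 Y19.077
G1 X60.592 Y19.077
G1 X60.592 Y49.215
M5
G0 X0.000 Y0.000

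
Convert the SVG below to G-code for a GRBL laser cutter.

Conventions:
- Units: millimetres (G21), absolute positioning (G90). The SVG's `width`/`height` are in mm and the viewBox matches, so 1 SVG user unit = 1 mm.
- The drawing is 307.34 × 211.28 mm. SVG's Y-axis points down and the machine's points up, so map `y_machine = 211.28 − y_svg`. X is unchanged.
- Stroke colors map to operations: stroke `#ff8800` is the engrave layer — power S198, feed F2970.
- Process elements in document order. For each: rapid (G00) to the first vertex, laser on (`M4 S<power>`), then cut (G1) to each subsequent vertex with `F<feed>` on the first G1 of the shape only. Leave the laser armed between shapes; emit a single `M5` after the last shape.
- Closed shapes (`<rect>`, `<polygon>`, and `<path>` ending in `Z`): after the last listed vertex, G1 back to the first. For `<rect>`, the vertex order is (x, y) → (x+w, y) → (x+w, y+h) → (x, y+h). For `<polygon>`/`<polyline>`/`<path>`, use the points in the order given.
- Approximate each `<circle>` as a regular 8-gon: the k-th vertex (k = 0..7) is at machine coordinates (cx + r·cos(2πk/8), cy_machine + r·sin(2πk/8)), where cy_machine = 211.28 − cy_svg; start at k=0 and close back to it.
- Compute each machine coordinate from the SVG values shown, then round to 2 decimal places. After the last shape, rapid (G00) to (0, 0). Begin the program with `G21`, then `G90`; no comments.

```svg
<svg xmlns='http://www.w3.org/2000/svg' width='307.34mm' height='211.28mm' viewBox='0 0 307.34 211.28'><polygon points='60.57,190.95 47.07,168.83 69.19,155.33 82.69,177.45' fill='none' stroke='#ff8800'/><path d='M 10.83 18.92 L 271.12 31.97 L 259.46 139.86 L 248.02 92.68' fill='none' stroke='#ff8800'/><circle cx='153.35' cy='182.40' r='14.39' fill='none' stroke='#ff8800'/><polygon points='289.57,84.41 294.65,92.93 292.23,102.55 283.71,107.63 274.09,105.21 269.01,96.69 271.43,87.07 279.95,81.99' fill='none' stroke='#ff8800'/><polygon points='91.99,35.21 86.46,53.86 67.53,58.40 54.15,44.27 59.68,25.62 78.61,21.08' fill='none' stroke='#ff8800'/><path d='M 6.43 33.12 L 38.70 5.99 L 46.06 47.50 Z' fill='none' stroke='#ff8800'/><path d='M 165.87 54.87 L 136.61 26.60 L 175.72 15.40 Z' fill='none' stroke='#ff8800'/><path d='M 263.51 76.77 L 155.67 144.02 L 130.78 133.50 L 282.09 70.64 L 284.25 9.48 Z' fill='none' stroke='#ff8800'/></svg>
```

viewBox `0 0 307.34 211.28` with mm width/height → 1 unit = 1 mm. Flip: y_m = 211.28 − y_svg.

**Shape 1** — `<polygon>` regular polygon, stroke `#ff8800` → engrave (S198, F2970). Machine vertices: (60.57,20.33) → (47.07,42.45) → (69.19,55.95) → (82.69,33.83) → (60.57,20.33). Closed: final G1 returns to the first vertex.

**Shape 2** — `<path>` open polyline, stroke `#ff8800` → engrave (S198, F2970). Machine vertices: (10.83,192.36) → (271.12,179.31) → (259.46,71.42) → (248.02,118.60). Open path.

**Shape 3** — `<circle>` circle, stroke `#ff8800` → engrave (S198, F2970). Machine vertices: (167.74,28.88) → (163.53,39.06) → (153.35,43.27) → (143.17,39.06) → (138.96,28.88) → (143.17,18.70) → (153.35,14.49) → (163.53,18.70) → (167.74,28.88). Closed: final G1 returns to the first vertex.

**Shape 4** — `<polygon>` regular polygon, stroke `#ff8800` → engrave (S198, F2970). Machine vertices: (289.57,126.87) → (294.65,118.35) → (292.23,108.73) → (283.71,103.65) → (274.09,106.07) → (269.01,114.59) → (271.43,124.21) → (279.95,129.29) → (289.57,126.87). Closed: final G1 returns to the first vertex.

**Shape 5** — `<polygon>` regular polygon, stroke `#ff8800` → engrave (S198, F2970). Machine vertices: (91.99,176.07) → (86.46,157.42) → (67.53,152.88) → (54.15,167.01) → (59.68,185.66) → (78.61,190.20) → (91.99,176.07). Closed: final G1 returns to the first vertex.

**Shape 6** — `<path>` regular polygon, stroke `#ff8800` → engrave (S198, F2970). Machine vertices: (6.43,178.16) → (38.70,205.29) → (46.06,163.78) → (6.43,178.16). Closed: final G1 returns to the first vertex.

**Shape 7** — `<path>` regular polygon, stroke `#ff8800` → engrave (S198, F2970). Machine vertices: (165.87,156.41) → (136.61,184.68) → (175.72,195.88) → (165.87,156.41). Closed: final G1 returns to the first vertex.

**Shape 8** — `<path>` closed polygon, stroke `#ff8800` → engrave (S198, F2970). Machine vertices: (263.51,134.51) → (155.67,67.26) → (130.78,77.78) → (282.09,140.64) → (284.25,201.80) → (263.51,134.51). Closed: final G1 returns to the first vertex.

G21
G90
G00 X60.57 Y20.33
M4 S198
G1 X47.07 Y42.45 F2970
G1 X69.19 Y55.95
G1 X82.69 Y33.83
G1 X60.57 Y20.33
G00 X10.83 Y192.36
M4 S198
G1 X271.12 Y179.31 F2970
G1 X259.46 Y71.42
G1 X248.02 Y118.60
G00 X167.74 Y28.88
M4 S198
G1 X163.53 Y39.06 F2970
G1 X153.35 Y43.27
G1 X143.17 Y39.06
G1 X138.96 Y28.88
G1 X143.17 Y18.70
G1 X153.35 Y14.49
G1 X163.53 Y18.70
G1 X167.74 Y28.88
G00 X289.57 Y126.87
M4 S198
G1 X294.65 Y118.35 F2970
G1 X292.23 Y108.73
G1 X283.71 Y103.65
G1 X274.09 Y106.07
G1 X269.01 Y114.59
G1 X271.43 Y124.21
G1 X279.95 Y129.29
G1 X289.57 Y126.87
G00 X91.99 Y176.07
M4 S198
G1 X86.46 Y157.42 F2970
G1 X67.53 Y152.88
G1 X54.15 Y167.01
G1 X59.68 Y185.66
G1 X78.61 Y190.20
G1 X91.99 Y176.07
G00 X6.43 Y178.16
M4 S198
G1 X38.70 Y205.29 F2970
G1 X46.06 Y163.78
G1 X6.43 Y178.16
G00 X165.87 Y156.41
M4 S198
G1 X136.61 Y184.68 F2970
G1 X175.72 Y195.88
G1 X165.87 Y156.41
G00 X263.51 Y134.51
M4 S198
G1 X155.67 Y67.26 F2970
G1 X130.78 Y77.78
G1 X282.09 Y140.64
G1 X284.25 Y201.80
G1 X263.51 Y134.51
M5
G00 X0.00 Y0.00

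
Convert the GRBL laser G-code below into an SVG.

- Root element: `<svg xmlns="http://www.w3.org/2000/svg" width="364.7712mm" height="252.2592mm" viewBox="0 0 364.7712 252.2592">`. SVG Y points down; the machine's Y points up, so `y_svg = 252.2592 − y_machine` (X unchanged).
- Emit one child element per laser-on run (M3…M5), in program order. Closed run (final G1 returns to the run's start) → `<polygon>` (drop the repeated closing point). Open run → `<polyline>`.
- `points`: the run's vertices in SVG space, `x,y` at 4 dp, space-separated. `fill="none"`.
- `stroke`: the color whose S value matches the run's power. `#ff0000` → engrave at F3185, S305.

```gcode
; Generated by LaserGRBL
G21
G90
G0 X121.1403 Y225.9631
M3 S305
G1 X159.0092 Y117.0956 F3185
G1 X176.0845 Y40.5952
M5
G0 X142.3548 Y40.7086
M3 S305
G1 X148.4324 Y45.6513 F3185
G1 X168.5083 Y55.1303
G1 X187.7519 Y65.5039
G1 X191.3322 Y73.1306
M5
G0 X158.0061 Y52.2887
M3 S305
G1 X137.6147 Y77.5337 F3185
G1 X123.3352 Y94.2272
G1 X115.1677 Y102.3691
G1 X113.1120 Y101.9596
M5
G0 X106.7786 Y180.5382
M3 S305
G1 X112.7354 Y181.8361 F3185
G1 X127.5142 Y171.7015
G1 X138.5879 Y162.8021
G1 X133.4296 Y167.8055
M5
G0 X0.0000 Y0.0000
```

<svg xmlns="http://www.w3.org/2000/svg" width="364.7712mm" height="252.2592mm" viewBox="0 0 364.7712 252.2592">
  <polyline points="121.1403,26.2961 159.0092,135.1636 176.0845,211.6640" fill="none" stroke="#ff0000"/>
  <polyline points="142.3548,211.5506 148.4324,206.6079 168.5083,197.1289 187.7519,186.7553 191.3322,179.1286" fill="none" stroke="#ff0000"/>
  <polyline points="158.0061,199.9705 137.6147,174.7255 123.3352,158.0320 115.1677,149.8901 113.1120,150.2996" fill="none" stroke="#ff0000"/>
  <polyline points="106.7786,71.7210 112.7354,70.4231 127.5142,80.5577 138.5879,89.4571 133.4296,84.4537" fill="none" stroke="#ff0000"/>
</svg>

Each laser-on run becomes one SVG element. Flip Y back into SVG space with y_svg = 252.2592 − y_machine. Every run uses S305, so all elements get stroke `#ff0000` (engrave).

Run 1: The run is open, so emit a `<polyline>` with points (Y-flipped): 121.1403,26.2961 159.0092,135.1636 176.0845,211.6640.

Run 2: The run is open, so emit a `<polyline>` with points (Y-flipped): 142.3548,211.5506 148.4324,206.6079 168.5083,197.1289 187.7519,186.7553 191.3322,179.1286.

Run 3: The run is open, so emit a `<polyline>` with points (Y-flipped): 158.0061,199.9705 137.6147,174.7255 123.3352,158.0320 115.1677,149.8901 113.1120,150.2996.

Run 4: The run is open, so emit a `<polyline>` with points (Y-flipped): 106.7786,71.7210 112.7354,70.4231 127.5142,80.5577 138.5879,89.4571 133.4296,84.4537.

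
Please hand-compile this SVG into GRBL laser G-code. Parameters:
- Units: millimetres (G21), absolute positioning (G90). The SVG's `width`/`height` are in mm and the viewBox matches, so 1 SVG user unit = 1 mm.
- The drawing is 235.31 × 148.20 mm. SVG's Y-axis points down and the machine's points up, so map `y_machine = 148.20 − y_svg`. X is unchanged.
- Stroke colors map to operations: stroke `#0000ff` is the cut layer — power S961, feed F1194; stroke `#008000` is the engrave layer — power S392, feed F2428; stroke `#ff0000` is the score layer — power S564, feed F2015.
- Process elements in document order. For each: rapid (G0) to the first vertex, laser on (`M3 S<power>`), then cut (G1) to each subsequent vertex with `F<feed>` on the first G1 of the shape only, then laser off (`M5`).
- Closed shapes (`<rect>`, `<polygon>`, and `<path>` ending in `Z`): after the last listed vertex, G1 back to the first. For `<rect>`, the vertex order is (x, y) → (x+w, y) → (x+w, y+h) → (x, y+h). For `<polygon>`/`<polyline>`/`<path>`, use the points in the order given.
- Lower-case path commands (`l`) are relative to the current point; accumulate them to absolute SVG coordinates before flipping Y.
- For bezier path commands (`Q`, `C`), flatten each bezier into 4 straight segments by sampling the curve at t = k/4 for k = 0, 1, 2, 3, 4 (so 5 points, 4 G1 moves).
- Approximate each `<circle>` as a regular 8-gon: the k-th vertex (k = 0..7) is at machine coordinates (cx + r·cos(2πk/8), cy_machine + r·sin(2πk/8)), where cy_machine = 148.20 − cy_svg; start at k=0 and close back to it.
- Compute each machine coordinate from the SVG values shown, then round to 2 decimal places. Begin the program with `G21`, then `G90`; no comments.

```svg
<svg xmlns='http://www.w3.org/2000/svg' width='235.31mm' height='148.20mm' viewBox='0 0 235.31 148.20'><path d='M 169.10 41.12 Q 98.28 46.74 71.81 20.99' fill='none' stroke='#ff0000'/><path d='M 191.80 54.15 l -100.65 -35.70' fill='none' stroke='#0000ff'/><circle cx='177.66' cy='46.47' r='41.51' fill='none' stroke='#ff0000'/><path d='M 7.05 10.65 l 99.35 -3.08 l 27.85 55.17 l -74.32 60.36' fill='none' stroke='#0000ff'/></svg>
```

G21
G90
G0 X169.10 Y107.08
M3 S564
G1 X136.46 Y106.23 F2015
G1 X109.37 Y109.30
G1 X87.82 Y116.30
G1 X71.81 Y127.21
M5
G0 X191.80 Y94.05
M3 S961
G1 X91.15 Y129.75 F1194
M5
G0 X219.17 Y101.73
M3 S564
G1 X207.01 Y131.08 F2015
G1 X177.66 Y143.24
G1 X148.31 Y131.08
G1 X136.15 Y101.73
G1 X148.31 Y72.38
G1 X177.66 Y60.22
G1 X207.01 Y72.38
G1 X219.17 Y101.73
M5
G0 X7.05 Y137.55
M3 S961
G1 X106.40 Y140.63 F1194
G1 X134.25 Y85.46
G1 X59.93 Y25.10
M5

viewBox `0 0 235.31 148.20` with mm width/height → 1 unit = 1 mm. Flip: y_m = 148.20 − y_svg.

**Shape 1** — `<path>` quadratic bezier, stroke `#ff0000` → score (S564, F2015). Control points (SVG): P0=(169.10,41.12), P1=(98.28,46.74), P2=(71.81,20.99); sampled at t=k/4. Machine vertices: (169.10,107.08) → (136.46,106.23) → (109.37,109.30) → (87.82,116.30) → (71.81,127.21). Open path.

**Shape 2** — `<path>` line segment, stroke `#0000ff` → cut (S961, F1194). Machine vertices: (191.80,94.05) → (91.15,129.75). Open path.

**Shape 3** — `<circle>` circle, stroke `#ff0000` → score (S564, F2015). Machine vertices: (219.17,101.73) → (207.01,131.08) → (177.66,143.24) → (148.31,131.08) → (136.15,101.73) → (148.31,72.38) → (177.66,60.22) → (207.01,72.38) → (219.17,101.73). Closed: final G1 returns to the first vertex.

**Shape 4** — `<path>` open polyline, stroke `#0000ff` → cut (S961, F1194). Machine vertices: (7.05,137.55) → (106.40,140.63) → (134.25,85.46) → (59.93,25.10). Open path.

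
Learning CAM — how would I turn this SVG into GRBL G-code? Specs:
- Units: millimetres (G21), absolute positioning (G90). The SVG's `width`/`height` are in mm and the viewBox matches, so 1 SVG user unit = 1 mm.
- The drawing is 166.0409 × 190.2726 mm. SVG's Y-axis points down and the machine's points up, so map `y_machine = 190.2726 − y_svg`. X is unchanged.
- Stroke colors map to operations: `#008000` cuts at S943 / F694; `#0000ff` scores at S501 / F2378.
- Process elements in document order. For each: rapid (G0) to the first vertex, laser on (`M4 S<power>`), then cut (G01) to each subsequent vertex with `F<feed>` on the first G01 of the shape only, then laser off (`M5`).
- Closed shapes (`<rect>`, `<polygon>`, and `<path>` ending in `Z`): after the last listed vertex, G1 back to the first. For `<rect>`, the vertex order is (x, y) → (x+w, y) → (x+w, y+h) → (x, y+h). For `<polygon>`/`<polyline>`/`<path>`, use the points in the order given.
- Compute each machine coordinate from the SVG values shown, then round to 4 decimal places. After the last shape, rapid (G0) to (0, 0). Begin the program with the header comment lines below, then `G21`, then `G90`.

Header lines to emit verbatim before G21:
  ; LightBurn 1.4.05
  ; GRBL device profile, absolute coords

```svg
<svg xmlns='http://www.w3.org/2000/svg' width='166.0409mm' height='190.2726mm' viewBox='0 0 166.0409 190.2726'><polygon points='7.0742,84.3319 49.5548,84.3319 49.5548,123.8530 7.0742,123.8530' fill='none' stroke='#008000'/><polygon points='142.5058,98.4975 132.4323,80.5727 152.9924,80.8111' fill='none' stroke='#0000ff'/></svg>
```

1 u = 1 mm; y_m = 190.2726 − y.

[1] `<polygon>` rectangle, #008000→cut S943 F694: (7.0742,105.9407) → (49.5548,105.9407) → (49.5548,66.4196) → (7.0742,66.4196) → (7.0742,105.9407) (closed)

[2] `<polygon>` regular polygon, #0000ff→score S501 F2378: (142.5058,91.7751) → (132.4323,109.6999) → (152.9924,109.4615) → (142.5058,91.7751) (closed)

; LightBurn 1.4.05
; GRBL device profile, absolute coords
G21
G90
G0 X7.0742 Y105.9407
M4 S943
G01 X49.5548 Y105.9407 F694
G01 X49.5548 Y66.4196
G01 X7.0742 Y66.4196
G01 X7.0742 Y105.9407
M5
G0 X142.5058 Y91.7751
M4 S501
G01 X132.4323 Y109.6999 F2378
G01 X152.9924 Y109.4615
G01 X142.5058 Y91.7751
M5
G0 X0.0000 Y0.0000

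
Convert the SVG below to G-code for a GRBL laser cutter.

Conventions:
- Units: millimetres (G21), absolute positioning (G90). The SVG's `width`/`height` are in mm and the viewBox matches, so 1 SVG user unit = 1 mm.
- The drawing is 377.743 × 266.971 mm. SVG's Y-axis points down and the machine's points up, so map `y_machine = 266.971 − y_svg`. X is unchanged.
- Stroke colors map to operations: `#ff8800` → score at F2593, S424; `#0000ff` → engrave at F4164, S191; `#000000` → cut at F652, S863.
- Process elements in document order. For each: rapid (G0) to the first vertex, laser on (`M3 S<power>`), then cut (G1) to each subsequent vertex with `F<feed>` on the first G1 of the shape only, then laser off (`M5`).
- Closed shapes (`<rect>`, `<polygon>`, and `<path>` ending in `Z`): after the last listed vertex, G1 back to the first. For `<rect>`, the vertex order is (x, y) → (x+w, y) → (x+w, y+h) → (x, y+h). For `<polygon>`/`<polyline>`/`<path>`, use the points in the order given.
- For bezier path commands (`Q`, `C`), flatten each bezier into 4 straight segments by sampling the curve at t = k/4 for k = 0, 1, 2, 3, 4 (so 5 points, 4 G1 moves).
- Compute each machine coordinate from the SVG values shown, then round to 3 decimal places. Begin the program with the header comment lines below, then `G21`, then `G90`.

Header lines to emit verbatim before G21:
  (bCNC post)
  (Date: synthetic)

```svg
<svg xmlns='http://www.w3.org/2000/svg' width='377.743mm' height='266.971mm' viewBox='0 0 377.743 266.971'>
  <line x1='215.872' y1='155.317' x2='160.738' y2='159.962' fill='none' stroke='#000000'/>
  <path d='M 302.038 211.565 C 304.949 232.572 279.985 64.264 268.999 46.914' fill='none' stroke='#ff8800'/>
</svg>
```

viewBox `0 0 377.743 266.971` with mm width/height → 1 unit = 1 mm. Flip: y_m = 266.971 − y_svg.

**Shape 1** — `<line>` line segment, stroke `#000000` → cut (S863, F652). Machine vertices: (215.872,111.654) → (160.738,107.009). Open path.

**Shape 2** — `<path>` cubic bezier, stroke `#ff8800` → score (S424, F2593). Control points (SVG): P0=(302.038,211.565), P1=(304.949,232.572), P2=(279.985,64.264), P3=(268.999,46.914); sampled at t=k/4. Machine vertices: (302.038,55.406) → (299.649,69.831) → (290.730,123.348) → (279.205,184.057) → (268.999,220.057). Open path.

(bCNC post)
(Date: synthetic)
G21
G90
G0 X215.872 Y111.654
M3 S863
G1 X160.738 Y107.009 F652
M5
G0 X302.038 Y55.406
M3 S424
G1 X299.649 Y69.831 F2593
G1 X290.730 Y123.348
G1 X279.205 Y184.057
G1 X268.999 Y220.057
M5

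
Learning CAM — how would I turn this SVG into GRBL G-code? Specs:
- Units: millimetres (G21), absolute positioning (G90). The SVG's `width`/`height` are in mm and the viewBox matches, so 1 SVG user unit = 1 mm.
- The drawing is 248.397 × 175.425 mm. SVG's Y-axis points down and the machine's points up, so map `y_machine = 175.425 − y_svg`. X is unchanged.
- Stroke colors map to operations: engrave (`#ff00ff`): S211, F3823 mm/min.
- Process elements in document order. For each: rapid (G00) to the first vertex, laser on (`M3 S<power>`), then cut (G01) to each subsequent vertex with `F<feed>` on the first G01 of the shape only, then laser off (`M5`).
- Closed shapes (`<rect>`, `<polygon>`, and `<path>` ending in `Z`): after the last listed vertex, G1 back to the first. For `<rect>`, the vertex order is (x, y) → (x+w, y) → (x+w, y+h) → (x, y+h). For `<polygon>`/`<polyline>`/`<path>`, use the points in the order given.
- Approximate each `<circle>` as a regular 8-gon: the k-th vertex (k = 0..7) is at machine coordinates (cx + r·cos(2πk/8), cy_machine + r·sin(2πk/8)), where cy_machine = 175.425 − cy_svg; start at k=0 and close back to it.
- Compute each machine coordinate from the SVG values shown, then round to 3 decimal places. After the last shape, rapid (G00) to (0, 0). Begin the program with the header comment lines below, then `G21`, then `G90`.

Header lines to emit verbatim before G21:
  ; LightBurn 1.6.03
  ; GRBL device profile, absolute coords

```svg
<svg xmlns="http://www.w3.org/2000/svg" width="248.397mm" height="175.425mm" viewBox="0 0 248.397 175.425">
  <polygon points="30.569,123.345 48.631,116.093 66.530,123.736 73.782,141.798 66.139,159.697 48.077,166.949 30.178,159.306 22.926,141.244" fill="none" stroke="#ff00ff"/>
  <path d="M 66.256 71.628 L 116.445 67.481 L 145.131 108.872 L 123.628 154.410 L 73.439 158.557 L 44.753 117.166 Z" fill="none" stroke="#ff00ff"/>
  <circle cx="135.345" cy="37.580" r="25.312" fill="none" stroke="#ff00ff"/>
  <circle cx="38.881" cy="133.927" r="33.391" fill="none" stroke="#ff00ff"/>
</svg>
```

; LightBurn 1.6.03
; GRBL device profile, absolute coords
G21
G90
G00 X30.569 Y52.080
M3 S211
G01 X48.631 Y59.332 F3823
G01 X66.530 Y51.689
G01 X73.782 Y33.627
G01 X66.139 Y15.728
G01 X48.077 Y8.476
G01 X30.178 Y16.119
G01 X22.926 Y34.181
G01 X30.569 Y52.080
M5
G00 X66.256 Y103.797
M3 S211
G01 X116.445 Y107.944 F3823
G01 X145.131 Y66.553
G01 X123.628 Y21.015
G01 X73.439 Y16.868
G01 X44.753 Y58.259
G01 X66.256 Y103.797
M5
G00 X160.657 Y137.845
M3 S211
G01 X153.243 Y155.743 F3823
G01 X135.345 Y163.157
G01 X117.447 Y155.743
G01 X110.033 Y137.845
G01 X117.447 Y119.947
G01 X135.345 Y112.533
G01 X153.243 Y119.947
G01 X160.657 Y137.845
M5
G00 X72.272 Y41.498
M3 S211
G01 X62.492 Y65.109 F3823
G01 X38.881 Y74.889
G01 X15.270 Y65.109
G01 X5.490 Y41.498
G01 X15.270 Y17.887
G01 X38.881 Y8.107
G01 X62.492 Y17.887
G01 X72.272 Y41.498
M5
G00 X0.000 Y0.000

viewBox `0 0 248.397 175.425` with mm width/height → 1 unit = 1 mm. Flip: y_m = 175.425 − y_svg.

**Shape 1** — `<polygon>` regular polygon, stroke `#ff00ff` → engrave (S211, F3823). Machine vertices: (30.569,52.080) → (48.631,59.332) → (66.530,51.689) → (73.782,33.627) → (66.139,15.728) → (48.077,8.476) → (30.178,16.119) → (22.926,34.181) → (30.569,52.080). Closed: final G1 returns to the first vertex.

**Shape 2** — `<path>` regular polygon, stroke `#ff00ff` → engrave (S211, F3823). Machine vertices: (66.256,103.797) → (116.445,107.944) → (145.131,66.553) → (123.628,21.015) → (73.439,16.868) → (44.753,58.259) → (66.256,103.797). Closed: final G1 returns to the first vertex.

**Shape 3** — `<circle>` circle, stroke `#ff00ff` → engrave (S211, F3823). Machine vertices: (160.657,137.845) → (153.243,155.743) → (135.345,163.157) → (117.447,155.743) → (110.033,137.845) → (117.447,119.947) → (135.345,112.533) → (153.243,119.947) → (160.657,137.845). Closed: final G1 returns to the first vertex.

**Shape 4** — `<circle>` circle, stroke `#ff00ff` → engrave (S211, F3823). Machine vertices: (72.272,41.498) → (62.492,65.109) → (38.881,74.889) → (15.270,65.109) → (5.490,41.498) → (15.270,17.887) → (38.881,8.107) → (62.492,17.887) → (72.272,41.498). Closed: final G1 returns to the first vertex.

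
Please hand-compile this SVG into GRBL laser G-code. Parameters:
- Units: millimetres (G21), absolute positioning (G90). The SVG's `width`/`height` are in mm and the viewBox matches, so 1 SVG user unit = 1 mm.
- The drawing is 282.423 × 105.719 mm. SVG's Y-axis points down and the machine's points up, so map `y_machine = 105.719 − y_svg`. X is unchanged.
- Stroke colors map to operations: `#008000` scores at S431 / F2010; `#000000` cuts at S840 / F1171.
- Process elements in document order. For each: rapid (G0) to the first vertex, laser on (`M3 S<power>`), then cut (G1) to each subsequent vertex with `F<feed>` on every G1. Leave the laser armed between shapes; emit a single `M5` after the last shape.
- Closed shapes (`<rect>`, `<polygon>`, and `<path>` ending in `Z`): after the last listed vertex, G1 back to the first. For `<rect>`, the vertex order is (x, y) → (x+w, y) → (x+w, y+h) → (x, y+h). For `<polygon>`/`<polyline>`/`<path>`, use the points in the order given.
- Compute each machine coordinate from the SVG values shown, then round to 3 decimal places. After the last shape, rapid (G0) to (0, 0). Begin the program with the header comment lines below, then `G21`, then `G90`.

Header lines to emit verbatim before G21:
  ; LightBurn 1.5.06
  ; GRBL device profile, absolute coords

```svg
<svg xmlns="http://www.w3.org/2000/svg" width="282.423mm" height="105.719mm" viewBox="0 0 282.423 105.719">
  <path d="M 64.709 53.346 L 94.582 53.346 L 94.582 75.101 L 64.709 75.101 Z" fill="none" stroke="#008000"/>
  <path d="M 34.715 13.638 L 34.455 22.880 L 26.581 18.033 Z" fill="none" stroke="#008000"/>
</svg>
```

; LightBurn 1.5.06
; GRBL device profile, absolute coords
G21
G90
G0 X64.709 Y52.373
M3 S431
G1 X94.582 Y52.373 F2010
G1 X94.582 Y30.618 F2010
G1 X64.709 Y30.618 F2010
G1 X64.709 Y52.373 F2010
G0 X34.715 Y92.081
M3 S431
G1 X34.455 Y82.839 F2010
G1 X26.581 Y87.686 F2010
G1 X34.715 Y92.081 F2010
M5
G0 X0.000 Y0.000

Since the viewBox matches the mm dimensions, user units are millimetres directly. The only transform is the Y-flip y_m = 105.719 − y_svg.

Shape 1 is a rectangle drawn with `<path>`. Its stroke #008000 means score at S431, F2010. After flipping Y the toolpath is (64.709,52.373) → (94.582,52.373) → (94.582,30.618) → (64.709,30.618) → (64.709,52.373), returning to the start.

Shape 2 is a regular polygon drawn with `<path>`. Its stroke #008000 means score at S431, F2010. After flipping Y the toolpath is (34.715,92.081) → (34.455,82.839) → (26.581,87.686) → (34.715,92.081), returning to the start.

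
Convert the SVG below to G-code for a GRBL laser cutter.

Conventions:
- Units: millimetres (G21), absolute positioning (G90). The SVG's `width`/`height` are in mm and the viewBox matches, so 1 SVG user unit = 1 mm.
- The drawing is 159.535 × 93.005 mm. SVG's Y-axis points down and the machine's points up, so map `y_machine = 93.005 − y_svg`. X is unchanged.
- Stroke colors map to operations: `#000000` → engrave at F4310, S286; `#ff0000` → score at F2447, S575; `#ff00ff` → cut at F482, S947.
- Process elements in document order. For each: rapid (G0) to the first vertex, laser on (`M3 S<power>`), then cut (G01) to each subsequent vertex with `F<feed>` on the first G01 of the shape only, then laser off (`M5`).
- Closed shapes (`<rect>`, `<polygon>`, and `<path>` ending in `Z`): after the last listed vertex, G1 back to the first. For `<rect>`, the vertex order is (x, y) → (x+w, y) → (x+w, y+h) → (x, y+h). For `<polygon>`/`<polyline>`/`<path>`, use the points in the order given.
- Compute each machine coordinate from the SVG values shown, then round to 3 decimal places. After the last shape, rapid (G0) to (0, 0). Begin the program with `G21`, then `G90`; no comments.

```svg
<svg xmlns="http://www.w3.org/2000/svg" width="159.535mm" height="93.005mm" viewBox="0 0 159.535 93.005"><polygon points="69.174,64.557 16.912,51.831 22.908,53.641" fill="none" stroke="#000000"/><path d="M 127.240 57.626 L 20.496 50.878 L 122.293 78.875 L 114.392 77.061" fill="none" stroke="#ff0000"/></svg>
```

G21
G90
G0 X69.174 Y28.448
M3 S286
G01 X16.912 Y41.174 F4310
G01 X22.908 Y39.364
G01 X69.174 Y28.448
M5
G0 X127.240 Y35.379
M3 S575
G01 X20.496 Y42.127 F2447
G01 X122.293 Y14.130
G01 X114.392 Y15.944
M5
G0 X0.000 Y0.000

viewBox `0 0 159.535 93.005` with mm width/height → 1 unit = 1 mm. Flip: y_m = 93.005 − y_svg.

**Shape 1** — `<polygon>` closed polygon, stroke `#000000` → engrave (S286, F4310). Machine vertices: (69.174,28.448) → (16.912,41.174) → (22.908,39.364) → (69.174,28.448). Closed: final G1 returns to the first vertex.

**Shape 2** — `<path>` open polyline, stroke `#ff0000` → score (S575, F2447). Machine vertices: (127.240,35.379) → (20.496,42.127) → (122.293,14.130) → (114.392,15.944). Open path.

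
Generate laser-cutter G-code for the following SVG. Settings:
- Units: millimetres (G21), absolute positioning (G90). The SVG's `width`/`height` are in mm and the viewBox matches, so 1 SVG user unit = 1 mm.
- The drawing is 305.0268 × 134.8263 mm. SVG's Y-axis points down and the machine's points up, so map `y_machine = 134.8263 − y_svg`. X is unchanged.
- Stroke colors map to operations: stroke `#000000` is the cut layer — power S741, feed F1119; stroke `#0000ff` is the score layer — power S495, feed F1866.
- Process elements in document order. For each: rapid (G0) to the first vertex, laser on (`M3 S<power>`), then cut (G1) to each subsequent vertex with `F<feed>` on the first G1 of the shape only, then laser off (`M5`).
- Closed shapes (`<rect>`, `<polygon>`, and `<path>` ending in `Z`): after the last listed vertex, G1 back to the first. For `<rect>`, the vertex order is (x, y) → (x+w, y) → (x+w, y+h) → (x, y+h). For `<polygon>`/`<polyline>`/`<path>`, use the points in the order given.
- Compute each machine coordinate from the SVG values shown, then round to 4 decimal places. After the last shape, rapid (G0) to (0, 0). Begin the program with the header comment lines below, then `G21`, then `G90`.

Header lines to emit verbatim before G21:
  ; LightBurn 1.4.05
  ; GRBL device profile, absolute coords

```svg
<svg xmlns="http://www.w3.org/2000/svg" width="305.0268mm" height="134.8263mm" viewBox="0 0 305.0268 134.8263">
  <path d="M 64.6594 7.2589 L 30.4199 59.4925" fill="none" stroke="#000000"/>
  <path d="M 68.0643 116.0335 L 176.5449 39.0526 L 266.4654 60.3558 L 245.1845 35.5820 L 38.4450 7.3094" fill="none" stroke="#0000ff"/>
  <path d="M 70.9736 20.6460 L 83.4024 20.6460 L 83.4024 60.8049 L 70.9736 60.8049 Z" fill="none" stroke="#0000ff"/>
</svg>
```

; LightBurn 1.4.05
; GRBL device profile, absolute coords
G21
G90
G0 X64.6594 Y127.5674
M3 S741
G1 X30.4199 Y75.3338 F1119
M5
G0 X68.0643 Y18.7928
M3 S495
G1 X176.5449 Y95.7737 F1866
G1 X266.4654 Y74.4705
G1 X245.1845 Y99.2443
G1 X38.4450 Y127.5169
M5
G0 X70.9736 Y114.1803
M3 S495
G1 X83.4024 Y114.1803 F1866
G1 X83.4024 Y74.0214
G1 X70.9736 Y74.0214
G1 X70.9736 Y114.1803
M5
G0 X0.0000 Y0.0000

viewBox `0 0 305.0268 134.8263` with mm width/height → 1 unit = 1 mm. Flip: y_m = 134.8263 − y_svg.

**Shape 1** — `<path>` line segment, stroke `#000000` → cut (S741, F1119). Machine vertices: (64.6594,127.5674) → (30.4199,75.3338). Open path.

**Shape 2** — `<path>` open polyline, stroke `#0000ff` → score (S495, F1866). Machine vertices: (68.0643,18.7928) → (176.5449,95.7737) → (266.4654,74.4705) → (245.1845,99.2443) → (38.4450,127.5169). Open path.

**Shape 3** — `<path>` rectangle, stroke `#0000ff` → score (S495, F1866). Machine vertices: (70.9736,114.1803) → (83.4024,114.1803) → (83.4024,74.0214) → (70.9736,74.0214) → (70.9736,114.1803). Closed: final G1 returns to the first vertex.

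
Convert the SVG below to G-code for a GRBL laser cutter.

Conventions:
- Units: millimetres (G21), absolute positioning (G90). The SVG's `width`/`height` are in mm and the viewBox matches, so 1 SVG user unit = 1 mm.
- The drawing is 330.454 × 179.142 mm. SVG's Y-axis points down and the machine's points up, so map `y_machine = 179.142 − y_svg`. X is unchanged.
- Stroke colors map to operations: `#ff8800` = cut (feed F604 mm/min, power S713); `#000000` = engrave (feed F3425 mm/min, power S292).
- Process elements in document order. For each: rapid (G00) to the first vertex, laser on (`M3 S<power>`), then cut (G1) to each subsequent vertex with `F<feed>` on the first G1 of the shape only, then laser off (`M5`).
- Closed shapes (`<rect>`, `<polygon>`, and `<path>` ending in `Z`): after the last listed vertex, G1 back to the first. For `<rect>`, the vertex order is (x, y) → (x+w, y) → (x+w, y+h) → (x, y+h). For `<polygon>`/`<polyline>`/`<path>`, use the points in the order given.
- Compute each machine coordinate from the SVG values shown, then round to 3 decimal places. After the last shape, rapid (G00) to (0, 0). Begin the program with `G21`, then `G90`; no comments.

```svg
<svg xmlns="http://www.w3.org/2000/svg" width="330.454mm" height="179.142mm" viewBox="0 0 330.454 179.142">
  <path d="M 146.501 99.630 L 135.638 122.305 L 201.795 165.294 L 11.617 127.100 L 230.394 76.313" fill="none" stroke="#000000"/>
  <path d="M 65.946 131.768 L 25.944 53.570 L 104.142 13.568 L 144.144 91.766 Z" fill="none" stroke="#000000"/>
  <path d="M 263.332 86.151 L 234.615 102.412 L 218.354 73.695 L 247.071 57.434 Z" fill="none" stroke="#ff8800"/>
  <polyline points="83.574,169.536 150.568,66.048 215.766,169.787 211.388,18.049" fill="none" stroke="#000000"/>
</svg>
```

G21
G90
G00 X146.501 Y79.512
M3 S292
G1 X135.638 Y56.837 F3425
G1 X201.795 Y13.848
G1 X11.617 Y52.042
G1 X230.394 Y102.829
M5
G00 X65.946 Y47.374
M3 S292
G1 X25.944 Y125.572 F3425
G1 X104.142 Y165.574
G1 X144.144 Y87.376
G1 X65.946 Y47.374
M5
G00 X263.332 Y92.991
M3 S713
G1 X234.615 Y76.730 F604
G1 X218.354 Y105.447
G1 X247.071 Y121.708
G1 X263.332 Y92.991
M5
G00 X83.574 Y9.606
M3 S292
G1 X150.568 Y113.094 F3425
G1 X215.766 Y9.355
G1 X211.388 Y161.093
M5
G00 X0.000 Y0.000

1 u = 1 mm; y_m = 179.142 − y.

[1] `<path>` open polyline, #000000→engrave S292 F3425: (146.501,79.512) → (135.638,56.837) → (201.795,13.848) → (11.617,52.042) → (230.394,102.829)

[2] `<path>` regular polygon, #000000→engrave S292 F3425: (65.946,47.374) → (25.944,125.572) → (104.142,165.574) → (144.144,87.376) → (65.946,47.374) (closed)

[3] `<path>` regular polygon, #ff8800→cut S713 F604: (263.332,92.991) → (234.615,76.730) → (218.354,105.447) → (247.071,121.708) → (263.332,92.991) (closed)

[4] `<polyline>` open polyline, #000000→engrave S292 F3425: (83.574,9.606) → (150.568,113.094) → (215.766,9.355) → (211.388,161.093)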